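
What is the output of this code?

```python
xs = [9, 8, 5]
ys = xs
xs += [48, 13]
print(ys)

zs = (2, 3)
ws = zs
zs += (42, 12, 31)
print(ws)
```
[9, 8, 5, 48, 13]
(2, 3)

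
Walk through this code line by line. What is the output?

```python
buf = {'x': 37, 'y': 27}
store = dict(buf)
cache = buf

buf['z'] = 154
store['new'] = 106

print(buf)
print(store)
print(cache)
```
{'x': 37, 'y': 27, 'z': 154}
{'x': 37, 'y': 27, 'new': 106}
{'x': 37, 'y': 27, 'z': 154}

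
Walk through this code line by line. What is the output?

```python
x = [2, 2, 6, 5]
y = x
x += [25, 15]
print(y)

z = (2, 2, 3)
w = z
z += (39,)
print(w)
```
[2, 2, 6, 5, 25, 15]
(2, 2, 3)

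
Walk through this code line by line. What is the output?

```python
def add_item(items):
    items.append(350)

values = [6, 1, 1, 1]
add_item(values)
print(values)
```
[6, 1, 1, 1, 350]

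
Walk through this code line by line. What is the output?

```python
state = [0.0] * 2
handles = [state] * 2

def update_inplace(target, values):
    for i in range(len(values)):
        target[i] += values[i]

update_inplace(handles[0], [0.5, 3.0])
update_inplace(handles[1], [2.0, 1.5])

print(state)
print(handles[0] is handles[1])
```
[2.5, 4.5]
True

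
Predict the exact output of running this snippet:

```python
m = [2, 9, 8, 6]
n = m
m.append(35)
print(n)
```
[2, 9, 8, 6, 35]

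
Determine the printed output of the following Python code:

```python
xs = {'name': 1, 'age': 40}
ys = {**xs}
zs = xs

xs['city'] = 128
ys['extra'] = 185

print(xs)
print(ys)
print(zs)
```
{'name': 1, 'age': 40, 'city': 128}
{'name': 1, 'age': 40, 'extra': 185}
{'name': 1, 'age': 40, 'city': 128}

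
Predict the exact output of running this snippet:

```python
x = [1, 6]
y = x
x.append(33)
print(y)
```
[1, 6, 33]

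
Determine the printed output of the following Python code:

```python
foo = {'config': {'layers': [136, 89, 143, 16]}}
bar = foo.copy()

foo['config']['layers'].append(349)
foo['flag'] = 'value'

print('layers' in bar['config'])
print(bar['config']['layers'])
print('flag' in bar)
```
True
[136, 89, 143, 16, 349]
False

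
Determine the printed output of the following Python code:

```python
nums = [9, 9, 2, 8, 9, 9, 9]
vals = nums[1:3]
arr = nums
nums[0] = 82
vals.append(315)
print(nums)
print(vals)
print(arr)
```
[82, 9, 2, 8, 9, 9, 9]
[9, 2, 315]
[82, 9, 2, 8, 9, 9, 9]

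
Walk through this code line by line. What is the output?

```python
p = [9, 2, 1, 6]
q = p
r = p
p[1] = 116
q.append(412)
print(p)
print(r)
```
[9, 116, 1, 6, 412]
[9, 116, 1, 6, 412]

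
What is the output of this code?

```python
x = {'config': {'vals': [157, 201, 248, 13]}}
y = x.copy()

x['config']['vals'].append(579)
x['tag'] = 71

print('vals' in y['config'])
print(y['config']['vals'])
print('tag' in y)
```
True
[157, 201, 248, 13, 579]
False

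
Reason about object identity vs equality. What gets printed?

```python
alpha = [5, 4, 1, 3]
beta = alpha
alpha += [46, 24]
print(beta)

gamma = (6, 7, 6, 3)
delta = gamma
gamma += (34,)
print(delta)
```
[5, 4, 1, 3, 46, 24]
(6, 7, 6, 3)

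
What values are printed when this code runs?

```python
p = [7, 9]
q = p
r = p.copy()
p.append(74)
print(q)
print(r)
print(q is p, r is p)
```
[7, 9, 74]
[7, 9]
True False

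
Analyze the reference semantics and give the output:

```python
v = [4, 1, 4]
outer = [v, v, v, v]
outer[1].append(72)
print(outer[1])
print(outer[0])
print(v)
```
[4, 1, 4, 72]
[4, 1, 4, 72]
[4, 1, 4, 72]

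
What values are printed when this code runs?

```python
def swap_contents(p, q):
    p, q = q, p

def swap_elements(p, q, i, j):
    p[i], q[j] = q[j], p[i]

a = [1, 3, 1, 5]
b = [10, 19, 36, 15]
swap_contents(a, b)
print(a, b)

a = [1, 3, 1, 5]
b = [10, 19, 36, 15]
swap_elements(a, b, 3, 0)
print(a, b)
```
[1, 3, 1, 5] [10, 19, 36, 15]
[1, 3, 1, 10] [5, 19, 36, 15]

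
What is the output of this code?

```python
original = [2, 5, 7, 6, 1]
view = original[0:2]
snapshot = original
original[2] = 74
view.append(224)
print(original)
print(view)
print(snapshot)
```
[2, 5, 74, 6, 1]
[2, 5, 224]
[2, 5, 74, 6, 1]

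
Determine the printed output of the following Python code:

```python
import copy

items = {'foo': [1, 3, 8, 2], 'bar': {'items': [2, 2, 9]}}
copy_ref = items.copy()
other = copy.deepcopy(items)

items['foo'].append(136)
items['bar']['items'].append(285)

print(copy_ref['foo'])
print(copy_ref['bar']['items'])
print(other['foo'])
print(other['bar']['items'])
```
[1, 3, 8, 2, 136]
[2, 2, 9, 285]
[1, 3, 8, 2]
[2, 2, 9]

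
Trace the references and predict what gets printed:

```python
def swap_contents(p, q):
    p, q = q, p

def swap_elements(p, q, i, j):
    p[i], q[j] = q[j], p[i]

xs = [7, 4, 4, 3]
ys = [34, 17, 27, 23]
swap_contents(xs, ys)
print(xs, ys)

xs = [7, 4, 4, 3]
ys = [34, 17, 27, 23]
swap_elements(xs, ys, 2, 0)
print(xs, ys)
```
[7, 4, 4, 3] [34, 17, 27, 23]
[7, 4, 34, 3] [4, 17, 27, 23]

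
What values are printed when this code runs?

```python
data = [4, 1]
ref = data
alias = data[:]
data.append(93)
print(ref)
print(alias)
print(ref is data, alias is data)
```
[4, 1, 93]
[4, 1]
True False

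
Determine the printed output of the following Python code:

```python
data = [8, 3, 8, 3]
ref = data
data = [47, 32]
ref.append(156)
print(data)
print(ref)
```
[47, 32]
[8, 3, 8, 3, 156]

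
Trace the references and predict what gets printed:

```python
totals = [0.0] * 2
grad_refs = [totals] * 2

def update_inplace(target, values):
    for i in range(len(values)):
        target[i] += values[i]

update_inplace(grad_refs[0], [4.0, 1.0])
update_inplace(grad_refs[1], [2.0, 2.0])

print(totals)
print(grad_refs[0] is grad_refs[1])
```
[6.0, 3.0]
True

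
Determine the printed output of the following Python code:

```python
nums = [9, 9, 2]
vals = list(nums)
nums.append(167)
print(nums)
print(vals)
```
[9, 9, 2, 167]
[9, 9, 2]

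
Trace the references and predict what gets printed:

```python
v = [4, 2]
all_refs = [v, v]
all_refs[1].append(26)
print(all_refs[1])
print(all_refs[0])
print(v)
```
[4, 2, 26]
[4, 2, 26]
[4, 2, 26]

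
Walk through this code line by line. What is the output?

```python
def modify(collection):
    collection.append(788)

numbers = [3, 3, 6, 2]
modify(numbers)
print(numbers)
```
[3, 3, 6, 2, 788]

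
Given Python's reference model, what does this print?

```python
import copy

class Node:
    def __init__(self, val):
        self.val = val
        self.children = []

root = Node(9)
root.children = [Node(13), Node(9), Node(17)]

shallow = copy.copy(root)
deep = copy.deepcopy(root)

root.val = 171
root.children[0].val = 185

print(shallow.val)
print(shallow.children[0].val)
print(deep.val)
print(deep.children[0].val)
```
9
185
9
13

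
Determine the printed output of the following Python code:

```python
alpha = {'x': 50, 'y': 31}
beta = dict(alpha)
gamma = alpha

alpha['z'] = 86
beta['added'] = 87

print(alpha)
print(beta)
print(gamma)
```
{'x': 50, 'y': 31, 'z': 86}
{'x': 50, 'y': 31, 'added': 87}
{'x': 50, 'y': 31, 'z': 86}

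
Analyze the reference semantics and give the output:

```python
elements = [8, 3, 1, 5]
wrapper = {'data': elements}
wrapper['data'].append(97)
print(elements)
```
[8, 3, 1, 5, 97]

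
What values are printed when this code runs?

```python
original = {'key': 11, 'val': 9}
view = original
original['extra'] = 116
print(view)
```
{'key': 11, 'val': 9, 'extra': 116}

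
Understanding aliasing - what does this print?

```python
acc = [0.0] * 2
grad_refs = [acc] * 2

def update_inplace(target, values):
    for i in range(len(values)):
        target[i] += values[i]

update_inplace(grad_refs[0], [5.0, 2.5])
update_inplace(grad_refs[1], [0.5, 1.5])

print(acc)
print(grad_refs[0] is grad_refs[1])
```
[5.5, 4.0]
True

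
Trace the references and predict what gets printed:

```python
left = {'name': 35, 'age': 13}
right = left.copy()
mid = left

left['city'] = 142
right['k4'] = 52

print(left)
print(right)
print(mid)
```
{'name': 35, 'age': 13, 'city': 142}
{'name': 35, 'age': 13, 'k4': 52}
{'name': 35, 'age': 13, 'city': 142}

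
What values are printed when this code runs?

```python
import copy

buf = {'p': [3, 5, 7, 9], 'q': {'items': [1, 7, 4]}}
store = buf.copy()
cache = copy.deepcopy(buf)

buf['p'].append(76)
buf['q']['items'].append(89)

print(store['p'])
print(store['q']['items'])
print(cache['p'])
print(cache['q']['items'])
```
[3, 5, 7, 9, 76]
[1, 7, 4, 89]
[3, 5, 7, 9]
[1, 7, 4]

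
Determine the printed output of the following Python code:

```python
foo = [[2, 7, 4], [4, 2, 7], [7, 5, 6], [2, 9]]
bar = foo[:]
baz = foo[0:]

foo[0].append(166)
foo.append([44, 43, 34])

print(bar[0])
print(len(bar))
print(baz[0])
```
[2, 7, 4, 166]
4
[2, 7, 4, 166]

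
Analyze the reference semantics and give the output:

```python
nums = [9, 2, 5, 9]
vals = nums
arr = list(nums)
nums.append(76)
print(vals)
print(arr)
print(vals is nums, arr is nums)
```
[9, 2, 5, 9, 76]
[9, 2, 5, 9]
True False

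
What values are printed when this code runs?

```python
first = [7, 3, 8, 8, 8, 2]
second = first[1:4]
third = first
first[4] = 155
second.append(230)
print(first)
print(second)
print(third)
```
[7, 3, 8, 8, 155, 2]
[3, 8, 8, 230]
[7, 3, 8, 8, 155, 2]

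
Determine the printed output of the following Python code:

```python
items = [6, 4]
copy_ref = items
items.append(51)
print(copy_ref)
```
[6, 4, 51]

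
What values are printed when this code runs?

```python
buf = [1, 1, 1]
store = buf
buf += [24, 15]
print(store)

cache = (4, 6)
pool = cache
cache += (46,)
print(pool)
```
[1, 1, 1, 24, 15]
(4, 6)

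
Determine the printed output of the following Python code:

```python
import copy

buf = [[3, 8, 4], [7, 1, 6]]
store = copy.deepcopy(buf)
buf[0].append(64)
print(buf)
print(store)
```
[[3, 8, 4, 64], [7, 1, 6]]
[[3, 8, 4], [7, 1, 6]]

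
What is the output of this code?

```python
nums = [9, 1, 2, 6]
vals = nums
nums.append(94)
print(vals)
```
[9, 1, 2, 6, 94]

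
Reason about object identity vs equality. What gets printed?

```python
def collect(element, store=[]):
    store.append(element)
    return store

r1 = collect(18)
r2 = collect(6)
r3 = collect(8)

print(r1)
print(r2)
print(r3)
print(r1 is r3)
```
[18, 6, 8]
[18, 6, 8]
[18, 6, 8]
True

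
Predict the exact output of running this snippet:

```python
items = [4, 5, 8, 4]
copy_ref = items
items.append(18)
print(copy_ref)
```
[4, 5, 8, 4, 18]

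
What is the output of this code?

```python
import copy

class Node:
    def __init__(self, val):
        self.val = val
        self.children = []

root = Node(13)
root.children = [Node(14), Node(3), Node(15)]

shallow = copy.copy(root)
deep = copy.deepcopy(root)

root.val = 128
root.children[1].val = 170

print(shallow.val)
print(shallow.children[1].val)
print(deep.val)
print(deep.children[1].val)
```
13
170
13
3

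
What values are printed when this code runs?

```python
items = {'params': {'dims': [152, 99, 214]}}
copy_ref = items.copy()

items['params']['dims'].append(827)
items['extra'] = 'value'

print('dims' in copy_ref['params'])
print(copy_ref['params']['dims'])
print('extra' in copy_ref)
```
True
[152, 99, 214, 827]
False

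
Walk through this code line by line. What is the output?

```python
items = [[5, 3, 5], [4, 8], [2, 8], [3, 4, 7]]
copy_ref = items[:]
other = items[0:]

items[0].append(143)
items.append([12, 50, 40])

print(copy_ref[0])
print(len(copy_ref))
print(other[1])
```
[5, 3, 5, 143]
4
[4, 8]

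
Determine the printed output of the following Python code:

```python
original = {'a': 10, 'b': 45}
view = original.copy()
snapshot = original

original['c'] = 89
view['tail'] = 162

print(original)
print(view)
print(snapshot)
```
{'a': 10, 'b': 45, 'c': 89}
{'a': 10, 'b': 45, 'tail': 162}
{'a': 10, 'b': 45, 'c': 89}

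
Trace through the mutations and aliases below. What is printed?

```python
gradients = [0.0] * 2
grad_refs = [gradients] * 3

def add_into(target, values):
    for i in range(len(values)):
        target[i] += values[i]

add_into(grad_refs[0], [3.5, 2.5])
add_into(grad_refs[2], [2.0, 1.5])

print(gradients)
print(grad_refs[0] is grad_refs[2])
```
[5.5, 4.0]
True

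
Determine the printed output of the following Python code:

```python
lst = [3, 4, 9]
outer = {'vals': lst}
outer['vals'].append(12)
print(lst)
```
[3, 4, 9, 12]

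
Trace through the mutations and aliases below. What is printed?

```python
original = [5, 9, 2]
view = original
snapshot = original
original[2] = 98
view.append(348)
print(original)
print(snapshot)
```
[5, 9, 98, 348]
[5, 9, 98, 348]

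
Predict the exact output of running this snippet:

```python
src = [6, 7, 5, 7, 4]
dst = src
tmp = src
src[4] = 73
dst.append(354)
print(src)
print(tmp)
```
[6, 7, 5, 7, 73, 354]
[6, 7, 5, 7, 73, 354]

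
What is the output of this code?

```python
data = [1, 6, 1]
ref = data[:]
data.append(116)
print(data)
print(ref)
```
[1, 6, 1, 116]
[1, 6, 1]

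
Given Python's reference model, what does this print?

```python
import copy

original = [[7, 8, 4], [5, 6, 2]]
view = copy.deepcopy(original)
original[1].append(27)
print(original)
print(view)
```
[[7, 8, 4], [5, 6, 2, 27]]
[[7, 8, 4], [5, 6, 2]]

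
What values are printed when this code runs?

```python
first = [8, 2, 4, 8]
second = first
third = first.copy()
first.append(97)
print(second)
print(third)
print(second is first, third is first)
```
[8, 2, 4, 8, 97]
[8, 2, 4, 8]
True False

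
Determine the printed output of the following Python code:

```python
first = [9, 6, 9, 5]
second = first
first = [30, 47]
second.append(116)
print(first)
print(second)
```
[30, 47]
[9, 6, 9, 5, 116]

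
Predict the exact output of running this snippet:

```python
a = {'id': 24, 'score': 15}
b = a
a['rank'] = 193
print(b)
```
{'id': 24, 'score': 15, 'rank': 193}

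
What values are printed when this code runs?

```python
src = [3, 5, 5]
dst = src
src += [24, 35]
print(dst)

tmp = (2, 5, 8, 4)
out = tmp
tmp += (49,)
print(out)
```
[3, 5, 5, 24, 35]
(2, 5, 8, 4)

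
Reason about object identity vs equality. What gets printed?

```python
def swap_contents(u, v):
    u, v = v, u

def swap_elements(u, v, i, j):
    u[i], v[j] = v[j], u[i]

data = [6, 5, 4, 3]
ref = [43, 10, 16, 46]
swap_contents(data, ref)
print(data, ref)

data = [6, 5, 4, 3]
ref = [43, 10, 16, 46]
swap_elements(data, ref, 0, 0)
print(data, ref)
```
[6, 5, 4, 3] [43, 10, 16, 46]
[43, 5, 4, 3] [6, 10, 16, 46]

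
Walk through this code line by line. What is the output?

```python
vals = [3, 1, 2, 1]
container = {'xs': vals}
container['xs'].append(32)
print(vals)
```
[3, 1, 2, 1, 32]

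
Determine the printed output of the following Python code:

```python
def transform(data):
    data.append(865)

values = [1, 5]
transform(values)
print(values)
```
[1, 5, 865]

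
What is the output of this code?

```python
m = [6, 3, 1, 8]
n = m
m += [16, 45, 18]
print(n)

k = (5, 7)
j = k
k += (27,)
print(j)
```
[6, 3, 1, 8, 16, 45, 18]
(5, 7)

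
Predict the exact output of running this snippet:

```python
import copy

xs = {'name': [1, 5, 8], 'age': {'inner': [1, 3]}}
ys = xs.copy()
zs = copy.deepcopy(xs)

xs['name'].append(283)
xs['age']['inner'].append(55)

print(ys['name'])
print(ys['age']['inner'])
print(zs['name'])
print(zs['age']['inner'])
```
[1, 5, 8, 283]
[1, 3, 55]
[1, 5, 8]
[1, 3]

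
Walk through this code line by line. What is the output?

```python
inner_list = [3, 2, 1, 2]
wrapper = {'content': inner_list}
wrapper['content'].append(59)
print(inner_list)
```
[3, 2, 1, 2, 59]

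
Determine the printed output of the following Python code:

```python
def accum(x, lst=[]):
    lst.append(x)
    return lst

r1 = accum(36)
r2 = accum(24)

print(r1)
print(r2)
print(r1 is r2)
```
[36, 24]
[36, 24]
True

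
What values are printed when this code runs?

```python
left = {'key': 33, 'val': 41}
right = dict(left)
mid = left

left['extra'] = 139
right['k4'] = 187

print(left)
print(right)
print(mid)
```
{'key': 33, 'val': 41, 'extra': 139}
{'key': 33, 'val': 41, 'k4': 187}
{'key': 33, 'val': 41, 'extra': 139}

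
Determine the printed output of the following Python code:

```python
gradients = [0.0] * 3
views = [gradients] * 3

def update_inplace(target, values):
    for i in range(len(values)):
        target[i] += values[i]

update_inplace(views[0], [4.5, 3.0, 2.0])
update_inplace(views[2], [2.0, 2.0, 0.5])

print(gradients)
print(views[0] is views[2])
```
[6.5, 5.0, 2.5]
True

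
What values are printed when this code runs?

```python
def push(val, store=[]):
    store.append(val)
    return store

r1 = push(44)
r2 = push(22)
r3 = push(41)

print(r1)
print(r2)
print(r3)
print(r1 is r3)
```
[44, 22, 41]
[44, 22, 41]
[44, 22, 41]
True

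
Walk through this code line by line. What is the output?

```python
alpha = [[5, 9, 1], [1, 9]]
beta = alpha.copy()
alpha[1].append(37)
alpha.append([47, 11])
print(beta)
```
[[5, 9, 1], [1, 9, 37]]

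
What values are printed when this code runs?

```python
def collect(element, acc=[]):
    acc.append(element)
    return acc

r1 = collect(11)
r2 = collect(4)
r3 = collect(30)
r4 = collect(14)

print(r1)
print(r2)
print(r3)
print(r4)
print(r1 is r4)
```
[11, 4, 30, 14]
[11, 4, 30, 14]
[11, 4, 30, 14]
[11, 4, 30, 14]
True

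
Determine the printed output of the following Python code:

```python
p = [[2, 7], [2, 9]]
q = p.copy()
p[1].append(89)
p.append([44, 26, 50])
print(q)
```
[[2, 7], [2, 9, 89]]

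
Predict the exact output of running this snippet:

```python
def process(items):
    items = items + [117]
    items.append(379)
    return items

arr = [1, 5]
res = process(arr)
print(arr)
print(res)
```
[1, 5]
[1, 5, 117, 379]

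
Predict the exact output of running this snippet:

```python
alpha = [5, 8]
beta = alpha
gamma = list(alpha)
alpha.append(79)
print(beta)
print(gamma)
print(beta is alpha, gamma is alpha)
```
[5, 8, 79]
[5, 8]
True False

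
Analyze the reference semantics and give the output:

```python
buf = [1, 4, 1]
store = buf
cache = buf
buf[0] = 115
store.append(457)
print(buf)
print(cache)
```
[115, 4, 1, 457]
[115, 4, 1, 457]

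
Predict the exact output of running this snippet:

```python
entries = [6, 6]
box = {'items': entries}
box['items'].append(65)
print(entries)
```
[6, 6, 65]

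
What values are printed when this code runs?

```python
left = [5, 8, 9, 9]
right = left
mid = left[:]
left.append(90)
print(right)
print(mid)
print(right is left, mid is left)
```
[5, 8, 9, 9, 90]
[5, 8, 9, 9]
True False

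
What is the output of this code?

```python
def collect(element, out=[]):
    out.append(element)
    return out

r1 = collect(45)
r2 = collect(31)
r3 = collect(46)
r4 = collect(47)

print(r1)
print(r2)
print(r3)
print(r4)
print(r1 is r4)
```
[45, 31, 46, 47]
[45, 31, 46, 47]
[45, 31, 46, 47]
[45, 31, 46, 47]
True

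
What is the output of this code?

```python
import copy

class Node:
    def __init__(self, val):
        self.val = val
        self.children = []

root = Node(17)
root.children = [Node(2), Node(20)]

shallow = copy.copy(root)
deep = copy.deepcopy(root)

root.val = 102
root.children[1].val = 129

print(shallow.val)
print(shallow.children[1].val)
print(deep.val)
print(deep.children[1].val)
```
17
129
17
20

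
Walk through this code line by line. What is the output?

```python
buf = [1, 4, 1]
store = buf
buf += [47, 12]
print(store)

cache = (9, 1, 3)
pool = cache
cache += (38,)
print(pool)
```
[1, 4, 1, 47, 12]
(9, 1, 3)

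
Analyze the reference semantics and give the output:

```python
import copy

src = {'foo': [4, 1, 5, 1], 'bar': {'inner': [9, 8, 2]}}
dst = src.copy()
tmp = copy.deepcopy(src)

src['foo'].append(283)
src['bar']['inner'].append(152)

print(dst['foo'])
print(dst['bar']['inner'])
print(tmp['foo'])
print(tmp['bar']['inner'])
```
[4, 1, 5, 1, 283]
[9, 8, 2, 152]
[4, 1, 5, 1]
[9, 8, 2]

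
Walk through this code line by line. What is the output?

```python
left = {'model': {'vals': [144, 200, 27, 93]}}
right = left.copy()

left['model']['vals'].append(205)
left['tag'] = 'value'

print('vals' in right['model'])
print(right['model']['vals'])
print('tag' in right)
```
True
[144, 200, 27, 93, 205]
False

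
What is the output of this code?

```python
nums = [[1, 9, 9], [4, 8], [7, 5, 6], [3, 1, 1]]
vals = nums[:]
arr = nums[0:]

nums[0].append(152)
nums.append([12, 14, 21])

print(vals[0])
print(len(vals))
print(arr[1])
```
[1, 9, 9, 152]
4
[4, 8]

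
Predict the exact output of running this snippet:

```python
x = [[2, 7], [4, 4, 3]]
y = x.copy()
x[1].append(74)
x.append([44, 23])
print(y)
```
[[2, 7], [4, 4, 3, 74]]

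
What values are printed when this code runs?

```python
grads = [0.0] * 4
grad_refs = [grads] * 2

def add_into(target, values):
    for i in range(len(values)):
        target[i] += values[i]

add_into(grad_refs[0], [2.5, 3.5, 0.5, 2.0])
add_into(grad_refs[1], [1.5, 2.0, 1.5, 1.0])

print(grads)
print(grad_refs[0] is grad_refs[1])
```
[4.0, 5.5, 2.0, 3.0]
True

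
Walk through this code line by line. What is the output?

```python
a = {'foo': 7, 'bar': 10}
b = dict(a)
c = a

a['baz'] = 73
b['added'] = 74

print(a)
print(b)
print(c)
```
{'foo': 7, 'bar': 10, 'baz': 73}
{'foo': 7, 'bar': 10, 'added': 74}
{'foo': 7, 'bar': 10, 'baz': 73}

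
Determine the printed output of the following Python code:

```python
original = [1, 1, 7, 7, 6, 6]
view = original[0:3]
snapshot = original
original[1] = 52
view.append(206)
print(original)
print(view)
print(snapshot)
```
[1, 52, 7, 7, 6, 6]
[1, 1, 7, 206]
[1, 52, 7, 7, 6, 6]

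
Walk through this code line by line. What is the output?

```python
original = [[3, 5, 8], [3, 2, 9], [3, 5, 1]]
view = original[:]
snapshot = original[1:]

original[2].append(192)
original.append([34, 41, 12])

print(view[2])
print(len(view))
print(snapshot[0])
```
[3, 5, 1, 192]
3
[3, 2, 9]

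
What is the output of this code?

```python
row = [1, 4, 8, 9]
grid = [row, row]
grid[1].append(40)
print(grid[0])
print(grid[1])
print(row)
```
[1, 4, 8, 9, 40]
[1, 4, 8, 9, 40]
[1, 4, 8, 9, 40]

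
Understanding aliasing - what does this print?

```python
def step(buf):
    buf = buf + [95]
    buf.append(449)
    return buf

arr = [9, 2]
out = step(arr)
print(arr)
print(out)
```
[9, 2]
[9, 2, 95, 449]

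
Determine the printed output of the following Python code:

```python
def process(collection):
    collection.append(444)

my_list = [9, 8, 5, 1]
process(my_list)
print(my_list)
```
[9, 8, 5, 1, 444]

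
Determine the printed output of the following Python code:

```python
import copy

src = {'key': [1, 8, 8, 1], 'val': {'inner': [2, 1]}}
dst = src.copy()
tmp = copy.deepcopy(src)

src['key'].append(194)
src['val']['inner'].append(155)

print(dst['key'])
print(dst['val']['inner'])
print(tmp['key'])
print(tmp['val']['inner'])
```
[1, 8, 8, 1, 194]
[2, 1, 155]
[1, 8, 8, 1]
[2, 1]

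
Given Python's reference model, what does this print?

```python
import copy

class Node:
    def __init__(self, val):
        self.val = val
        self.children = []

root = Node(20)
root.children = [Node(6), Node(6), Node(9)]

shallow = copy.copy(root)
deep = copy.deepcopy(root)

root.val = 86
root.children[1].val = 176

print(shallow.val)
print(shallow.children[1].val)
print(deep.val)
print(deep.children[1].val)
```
20
176
20
6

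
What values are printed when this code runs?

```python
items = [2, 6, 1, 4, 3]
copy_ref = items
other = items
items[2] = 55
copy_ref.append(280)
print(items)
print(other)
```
[2, 6, 55, 4, 3, 280]
[2, 6, 55, 4, 3, 280]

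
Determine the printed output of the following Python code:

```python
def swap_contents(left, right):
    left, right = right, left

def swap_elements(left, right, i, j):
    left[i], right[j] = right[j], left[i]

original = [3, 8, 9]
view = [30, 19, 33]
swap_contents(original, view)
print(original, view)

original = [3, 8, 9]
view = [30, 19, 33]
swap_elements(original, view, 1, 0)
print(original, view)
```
[3, 8, 9] [30, 19, 33]
[3, 30, 9] [8, 19, 33]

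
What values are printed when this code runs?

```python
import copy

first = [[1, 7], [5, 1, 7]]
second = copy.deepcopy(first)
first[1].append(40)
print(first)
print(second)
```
[[1, 7], [5, 1, 7, 40]]
[[1, 7], [5, 1, 7]]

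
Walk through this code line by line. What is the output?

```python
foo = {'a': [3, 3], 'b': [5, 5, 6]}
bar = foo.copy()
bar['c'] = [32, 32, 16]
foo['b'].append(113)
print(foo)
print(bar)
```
{'a': [3, 3], 'b': [5, 5, 6, 113]}
{'a': [3, 3], 'b': [5, 5, 6, 113], 'c': [32, 32, 16]}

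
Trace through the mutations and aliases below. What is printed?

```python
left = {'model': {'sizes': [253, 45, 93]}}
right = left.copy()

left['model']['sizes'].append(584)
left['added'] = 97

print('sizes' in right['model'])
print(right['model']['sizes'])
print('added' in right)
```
True
[253, 45, 93, 584]
False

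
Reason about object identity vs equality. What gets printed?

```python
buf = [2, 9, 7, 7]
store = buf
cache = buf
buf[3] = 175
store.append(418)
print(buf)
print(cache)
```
[2, 9, 7, 175, 418]
[2, 9, 7, 175, 418]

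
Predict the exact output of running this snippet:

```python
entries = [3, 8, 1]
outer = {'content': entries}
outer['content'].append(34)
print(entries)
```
[3, 8, 1, 34]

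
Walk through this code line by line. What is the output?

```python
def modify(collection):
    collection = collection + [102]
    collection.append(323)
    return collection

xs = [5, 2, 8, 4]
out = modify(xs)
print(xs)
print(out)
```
[5, 2, 8, 4]
[5, 2, 8, 4, 102, 323]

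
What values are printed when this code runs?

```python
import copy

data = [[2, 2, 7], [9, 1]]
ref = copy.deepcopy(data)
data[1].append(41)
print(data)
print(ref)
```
[[2, 2, 7], [9, 1, 41]]
[[2, 2, 7], [9, 1]]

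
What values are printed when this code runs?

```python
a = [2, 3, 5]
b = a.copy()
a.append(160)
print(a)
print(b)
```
[2, 3, 5, 160]
[2, 3, 5]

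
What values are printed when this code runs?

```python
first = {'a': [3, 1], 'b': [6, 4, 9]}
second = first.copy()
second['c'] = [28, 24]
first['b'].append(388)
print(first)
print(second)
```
{'a': [3, 1], 'b': [6, 4, 9, 388]}
{'a': [3, 1], 'b': [6, 4, 9, 388], 'c': [28, 24]}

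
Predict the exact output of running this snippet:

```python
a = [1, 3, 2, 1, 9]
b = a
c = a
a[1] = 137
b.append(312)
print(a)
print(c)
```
[1, 137, 2, 1, 9, 312]
[1, 137, 2, 1, 9, 312]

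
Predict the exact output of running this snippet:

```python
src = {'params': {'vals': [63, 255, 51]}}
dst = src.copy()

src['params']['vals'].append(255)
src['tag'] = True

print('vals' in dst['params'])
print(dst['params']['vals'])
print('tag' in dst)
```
True
[63, 255, 51, 255]
False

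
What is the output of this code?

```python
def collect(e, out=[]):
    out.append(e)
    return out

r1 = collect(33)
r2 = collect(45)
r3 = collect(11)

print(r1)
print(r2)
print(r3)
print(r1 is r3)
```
[33, 45, 11]
[33, 45, 11]
[33, 45, 11]
True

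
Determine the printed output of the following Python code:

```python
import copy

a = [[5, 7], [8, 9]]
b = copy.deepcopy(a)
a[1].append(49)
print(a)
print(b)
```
[[5, 7], [8, 9, 49]]
[[5, 7], [8, 9]]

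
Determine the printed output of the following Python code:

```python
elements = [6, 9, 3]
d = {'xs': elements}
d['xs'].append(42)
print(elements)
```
[6, 9, 3, 42]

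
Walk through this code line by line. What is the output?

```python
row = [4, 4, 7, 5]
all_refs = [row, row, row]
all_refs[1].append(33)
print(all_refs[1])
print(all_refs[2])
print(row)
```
[4, 4, 7, 5, 33]
[4, 4, 7, 5, 33]
[4, 4, 7, 5, 33]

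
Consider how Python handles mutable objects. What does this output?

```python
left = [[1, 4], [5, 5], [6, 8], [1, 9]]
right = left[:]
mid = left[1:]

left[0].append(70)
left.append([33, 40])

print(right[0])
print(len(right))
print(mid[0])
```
[1, 4, 70]
4
[5, 5]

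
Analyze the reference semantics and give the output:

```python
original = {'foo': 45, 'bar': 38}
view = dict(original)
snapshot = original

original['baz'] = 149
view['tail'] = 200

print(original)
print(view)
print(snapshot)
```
{'foo': 45, 'bar': 38, 'baz': 149}
{'foo': 45, 'bar': 38, 'tail': 200}
{'foo': 45, 'bar': 38, 'baz': 149}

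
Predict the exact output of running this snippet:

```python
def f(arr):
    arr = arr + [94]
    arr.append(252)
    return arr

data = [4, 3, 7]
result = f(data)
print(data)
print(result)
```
[4, 3, 7]
[4, 3, 7, 94, 252]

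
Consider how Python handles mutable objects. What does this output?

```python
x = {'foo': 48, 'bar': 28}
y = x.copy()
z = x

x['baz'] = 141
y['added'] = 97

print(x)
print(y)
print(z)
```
{'foo': 48, 'bar': 28, 'baz': 141}
{'foo': 48, 'bar': 28, 'added': 97}
{'foo': 48, 'bar': 28, 'baz': 141}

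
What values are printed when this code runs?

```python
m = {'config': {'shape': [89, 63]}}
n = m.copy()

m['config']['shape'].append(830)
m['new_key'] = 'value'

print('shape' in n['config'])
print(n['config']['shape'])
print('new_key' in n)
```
True
[89, 63, 830]
False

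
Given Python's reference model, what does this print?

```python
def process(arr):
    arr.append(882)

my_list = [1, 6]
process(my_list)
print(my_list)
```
[1, 6, 882]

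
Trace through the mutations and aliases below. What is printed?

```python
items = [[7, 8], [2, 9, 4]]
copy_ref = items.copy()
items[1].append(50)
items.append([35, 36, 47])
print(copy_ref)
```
[[7, 8], [2, 9, 4, 50]]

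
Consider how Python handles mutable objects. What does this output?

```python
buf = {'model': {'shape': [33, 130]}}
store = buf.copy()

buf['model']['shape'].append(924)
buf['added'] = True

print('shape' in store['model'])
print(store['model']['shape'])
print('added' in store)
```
True
[33, 130, 924]
False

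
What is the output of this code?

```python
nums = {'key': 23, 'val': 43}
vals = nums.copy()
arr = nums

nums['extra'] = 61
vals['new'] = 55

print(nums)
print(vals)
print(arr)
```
{'key': 23, 'val': 43, 'extra': 61}
{'key': 23, 'val': 43, 'new': 55}
{'key': 23, 'val': 43, 'extra': 61}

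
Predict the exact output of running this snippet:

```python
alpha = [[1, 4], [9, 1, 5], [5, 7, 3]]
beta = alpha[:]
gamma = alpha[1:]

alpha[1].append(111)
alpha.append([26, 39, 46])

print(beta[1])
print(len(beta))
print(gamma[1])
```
[9, 1, 5, 111]
3
[5, 7, 3]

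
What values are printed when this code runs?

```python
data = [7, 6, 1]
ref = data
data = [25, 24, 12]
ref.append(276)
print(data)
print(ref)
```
[25, 24, 12]
[7, 6, 1, 276]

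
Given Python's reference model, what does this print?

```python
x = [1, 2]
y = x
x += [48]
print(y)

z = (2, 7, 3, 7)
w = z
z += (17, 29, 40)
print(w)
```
[1, 2, 48]
(2, 7, 3, 7)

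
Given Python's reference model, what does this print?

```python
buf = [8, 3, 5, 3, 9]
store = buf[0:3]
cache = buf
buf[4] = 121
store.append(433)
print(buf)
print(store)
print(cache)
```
[8, 3, 5, 3, 121]
[8, 3, 5, 433]
[8, 3, 5, 3, 121]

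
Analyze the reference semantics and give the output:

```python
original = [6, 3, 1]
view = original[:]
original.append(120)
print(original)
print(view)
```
[6, 3, 1, 120]
[6, 3, 1]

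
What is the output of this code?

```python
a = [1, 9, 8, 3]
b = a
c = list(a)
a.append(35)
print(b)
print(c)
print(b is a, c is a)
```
[1, 9, 8, 3, 35]
[1, 9, 8, 3]
True False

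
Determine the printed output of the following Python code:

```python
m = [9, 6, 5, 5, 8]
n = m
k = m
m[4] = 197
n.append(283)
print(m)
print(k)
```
[9, 6, 5, 5, 197, 283]
[9, 6, 5, 5, 197, 283]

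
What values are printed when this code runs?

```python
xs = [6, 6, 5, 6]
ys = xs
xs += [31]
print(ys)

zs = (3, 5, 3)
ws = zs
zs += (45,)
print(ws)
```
[6, 6, 5, 6, 31]
(3, 5, 3)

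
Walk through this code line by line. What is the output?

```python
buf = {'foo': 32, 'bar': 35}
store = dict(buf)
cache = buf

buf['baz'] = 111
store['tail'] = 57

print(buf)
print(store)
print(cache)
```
{'foo': 32, 'bar': 35, 'baz': 111}
{'foo': 32, 'bar': 35, 'tail': 57}
{'foo': 32, 'bar': 35, 'baz': 111}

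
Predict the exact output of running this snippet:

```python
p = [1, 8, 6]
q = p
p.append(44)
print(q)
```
[1, 8, 6, 44]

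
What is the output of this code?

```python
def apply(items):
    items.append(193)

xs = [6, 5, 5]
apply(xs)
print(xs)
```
[6, 5, 5, 193]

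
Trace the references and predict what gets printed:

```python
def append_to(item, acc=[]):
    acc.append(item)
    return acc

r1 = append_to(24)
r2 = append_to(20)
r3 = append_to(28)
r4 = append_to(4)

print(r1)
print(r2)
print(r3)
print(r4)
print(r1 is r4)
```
[24, 20, 28, 4]
[24, 20, 28, 4]
[24, 20, 28, 4]
[24, 20, 28, 4]
True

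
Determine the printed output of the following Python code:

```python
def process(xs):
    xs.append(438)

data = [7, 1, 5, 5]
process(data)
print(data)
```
[7, 1, 5, 5, 438]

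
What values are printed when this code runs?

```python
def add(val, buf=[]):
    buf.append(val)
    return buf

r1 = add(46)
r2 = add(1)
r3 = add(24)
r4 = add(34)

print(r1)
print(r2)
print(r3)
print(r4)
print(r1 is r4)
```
[46, 1, 24, 34]
[46, 1, 24, 34]
[46, 1, 24, 34]
[46, 1, 24, 34]
True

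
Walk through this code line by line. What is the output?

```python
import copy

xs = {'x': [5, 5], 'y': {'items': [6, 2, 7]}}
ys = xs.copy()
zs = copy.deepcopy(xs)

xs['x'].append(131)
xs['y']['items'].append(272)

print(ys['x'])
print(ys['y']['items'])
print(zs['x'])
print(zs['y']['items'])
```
[5, 5, 131]
[6, 2, 7, 272]
[5, 5]
[6, 2, 7]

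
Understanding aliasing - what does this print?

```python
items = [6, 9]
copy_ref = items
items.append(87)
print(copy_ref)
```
[6, 9, 87]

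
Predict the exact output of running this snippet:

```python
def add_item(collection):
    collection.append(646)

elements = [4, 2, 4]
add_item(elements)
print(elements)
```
[4, 2, 4, 646]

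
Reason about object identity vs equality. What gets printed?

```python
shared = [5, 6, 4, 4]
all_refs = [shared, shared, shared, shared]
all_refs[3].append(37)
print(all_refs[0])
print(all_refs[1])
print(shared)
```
[5, 6, 4, 4, 37]
[5, 6, 4, 4, 37]
[5, 6, 4, 4, 37]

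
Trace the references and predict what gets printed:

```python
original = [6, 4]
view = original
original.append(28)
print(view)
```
[6, 4, 28]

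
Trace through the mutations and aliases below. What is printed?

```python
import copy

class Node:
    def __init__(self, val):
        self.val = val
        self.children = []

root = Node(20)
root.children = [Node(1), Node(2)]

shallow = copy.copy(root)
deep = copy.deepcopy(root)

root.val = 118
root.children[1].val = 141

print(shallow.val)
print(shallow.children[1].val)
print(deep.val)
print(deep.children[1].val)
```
20
141
20
2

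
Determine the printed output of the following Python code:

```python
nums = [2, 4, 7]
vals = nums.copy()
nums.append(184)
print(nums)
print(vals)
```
[2, 4, 7, 184]
[2, 4, 7]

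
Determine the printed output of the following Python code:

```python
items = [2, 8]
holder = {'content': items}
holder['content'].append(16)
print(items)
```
[2, 8, 16]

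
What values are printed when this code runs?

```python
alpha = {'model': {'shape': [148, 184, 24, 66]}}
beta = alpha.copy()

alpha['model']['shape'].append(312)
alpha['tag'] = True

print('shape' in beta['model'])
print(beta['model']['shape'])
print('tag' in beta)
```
True
[148, 184, 24, 66, 312]
False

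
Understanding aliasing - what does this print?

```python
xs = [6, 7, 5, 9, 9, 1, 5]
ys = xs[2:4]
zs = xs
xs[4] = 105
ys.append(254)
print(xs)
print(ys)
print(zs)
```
[6, 7, 5, 9, 105, 1, 5]
[5, 9, 254]
[6, 7, 5, 9, 105, 1, 5]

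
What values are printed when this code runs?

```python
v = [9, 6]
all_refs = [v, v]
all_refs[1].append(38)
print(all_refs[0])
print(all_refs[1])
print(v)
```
[9, 6, 38]
[9, 6, 38]
[9, 6, 38]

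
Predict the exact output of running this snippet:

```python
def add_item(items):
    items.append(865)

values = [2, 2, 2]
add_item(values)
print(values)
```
[2, 2, 2, 865]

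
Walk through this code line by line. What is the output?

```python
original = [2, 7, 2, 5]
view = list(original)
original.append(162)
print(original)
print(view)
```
[2, 7, 2, 5, 162]
[2, 7, 2, 5]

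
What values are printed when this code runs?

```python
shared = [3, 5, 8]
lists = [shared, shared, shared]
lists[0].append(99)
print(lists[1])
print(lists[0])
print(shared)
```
[3, 5, 8, 99]
[3, 5, 8, 99]
[3, 5, 8, 99]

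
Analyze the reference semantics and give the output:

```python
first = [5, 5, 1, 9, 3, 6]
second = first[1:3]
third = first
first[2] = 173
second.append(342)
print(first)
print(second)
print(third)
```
[5, 5, 173, 9, 3, 6]
[5, 1, 342]
[5, 5, 173, 9, 3, 6]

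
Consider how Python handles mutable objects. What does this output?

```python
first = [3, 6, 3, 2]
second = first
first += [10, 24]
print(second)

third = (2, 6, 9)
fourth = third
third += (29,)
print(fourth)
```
[3, 6, 3, 2, 10, 24]
(2, 6, 9)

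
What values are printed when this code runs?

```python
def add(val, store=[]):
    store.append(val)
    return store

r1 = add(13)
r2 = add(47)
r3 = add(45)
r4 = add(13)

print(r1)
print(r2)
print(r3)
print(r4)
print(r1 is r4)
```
[13, 47, 45, 13]
[13, 47, 45, 13]
[13, 47, 45, 13]
[13, 47, 45, 13]
True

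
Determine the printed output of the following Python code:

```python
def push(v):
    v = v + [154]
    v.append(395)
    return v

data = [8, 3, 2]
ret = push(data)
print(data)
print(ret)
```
[8, 3, 2]
[8, 3, 2, 154, 395]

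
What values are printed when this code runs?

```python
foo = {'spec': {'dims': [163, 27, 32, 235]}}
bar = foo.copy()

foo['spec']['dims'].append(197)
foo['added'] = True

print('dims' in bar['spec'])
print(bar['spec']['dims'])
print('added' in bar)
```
True
[163, 27, 32, 235, 197]
False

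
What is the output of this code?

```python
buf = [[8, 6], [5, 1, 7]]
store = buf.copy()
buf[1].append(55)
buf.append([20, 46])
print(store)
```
[[8, 6], [5, 1, 7, 55]]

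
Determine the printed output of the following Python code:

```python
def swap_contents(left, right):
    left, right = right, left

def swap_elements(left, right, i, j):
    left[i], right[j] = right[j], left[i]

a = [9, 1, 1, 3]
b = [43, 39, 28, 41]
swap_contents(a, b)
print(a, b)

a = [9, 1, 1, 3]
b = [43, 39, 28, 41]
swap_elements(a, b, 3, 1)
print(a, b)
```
[9, 1, 1, 3] [43, 39, 28, 41]
[9, 1, 1, 39] [43, 3, 28, 41]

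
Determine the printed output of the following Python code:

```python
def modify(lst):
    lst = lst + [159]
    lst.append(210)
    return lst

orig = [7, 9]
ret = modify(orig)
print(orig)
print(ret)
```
[7, 9]
[7, 9, 159, 210]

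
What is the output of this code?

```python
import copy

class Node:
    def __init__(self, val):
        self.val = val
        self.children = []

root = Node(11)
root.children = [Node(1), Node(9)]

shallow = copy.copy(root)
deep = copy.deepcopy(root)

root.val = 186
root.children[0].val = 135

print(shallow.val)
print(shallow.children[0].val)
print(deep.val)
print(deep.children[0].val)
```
11
135
11
1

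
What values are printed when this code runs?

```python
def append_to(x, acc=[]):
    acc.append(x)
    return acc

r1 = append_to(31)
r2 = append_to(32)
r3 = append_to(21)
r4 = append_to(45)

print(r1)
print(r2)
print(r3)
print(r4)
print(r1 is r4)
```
[31, 32, 21, 45]
[31, 32, 21, 45]
[31, 32, 21, 45]
[31, 32, 21, 45]
True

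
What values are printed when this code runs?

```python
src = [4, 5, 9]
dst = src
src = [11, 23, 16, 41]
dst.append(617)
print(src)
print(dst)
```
[11, 23, 16, 41]
[4, 5, 9, 617]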